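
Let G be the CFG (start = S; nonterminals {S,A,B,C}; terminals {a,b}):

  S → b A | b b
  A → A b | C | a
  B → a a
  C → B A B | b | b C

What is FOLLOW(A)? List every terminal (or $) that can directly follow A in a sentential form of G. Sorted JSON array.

FIRST iteration:
[1]
  A via A→a: +{a}
  B via B→a a: +{a}
  C via C→B A B: +{a}
  C via C→b: +{b}
  S via S→b A: +{b}
  FIRST(S)={b}  FIRST(A)={a}  FIRST(B)={a}  FIRST(C)={a,b}
[2]
  A via A→C: +{b}
  FIRST(S)={b}  FIRST(A)={a,b}  FIRST(B)={a}  FIRST(C)={a,b}
[3] — fixpoint
  FIRST(S)={b}  FIRST(A)={a,b}  FIRST(B)={a}  FIRST(C)={a,b}

FOLLOW sets:
FOLLOW(S) := {$}
round 1:
  A→A b: FOLLOW(A) ⊇ FIRST(b) = {b}; new: +{b}
  A→C: FOLLOW(C) ⊇ FOLLOW(A) ⊇ {b}; new: +{b}
  C→B A B: FOLLOW(B) ⊇ FIRST(A) = {a,b}; new: +{a,b}
  C→B A B: FOLLOW(A) ⊇ FIRST(B) = {a}; new: +{a}
  S→b A: FOLLOW(A) ⊇ FOLLOW(S) ⊇ {$}; new: +{$}
  FOLLOW[S]={$}  FOLLOW[A]={$,a,b}  FOLLOW[B]={a,b}  FOLLOW[C]={b}
round 2:
  A→C: FOLLOW(C) ⊇ FOLLOW(A) ⊇ {$,a,b}; new: +{$,a}
  C→B A B: FOLLOW(B) ⊇ FOLLOW(C) ⊇ {$,a,b}; new: +{$}
  FOLLOW[S]={$}  FOLLOW[A]={$,a,b}  FOLLOW[B]={$,a,b}  FOLLOW[C]={$,a,b}
round 3: — fixpoint
  FOLLOW[S]={$}  FOLLOW[A]={$,a,b}  FOLLOW[B]={$,a,b}  FOLLOW[C]={$,a,b}

FOLLOW(A) = ["$", "a", "b"]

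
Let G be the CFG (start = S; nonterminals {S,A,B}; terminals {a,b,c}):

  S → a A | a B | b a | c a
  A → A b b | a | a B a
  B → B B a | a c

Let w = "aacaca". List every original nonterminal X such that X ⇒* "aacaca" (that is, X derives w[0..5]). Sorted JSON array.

CNF form of G:
  S -> T0 T1 | T1 A | T1 B | T2 T1
  A -> A X3 | T1 X4 | a
  B -> B X5 | T1 T2
  T0 -> b
  T1 -> a
  T2 -> c
  X3 -> T0 T0
  X4 -> B T1
  X5 -> B T1

Fill CYK table bottom-up (cells [i..j] with 0 ≤ i ≤ j ≤ 5 only):
  T[0,0] 'a' = {A,T1}  orig:{A}
  T[1,1] 'a' = {A,T1}  orig:{A}
  T[2,2] 'c' = {T2}  orig:{}
  T[3,3] 'a' = {A,T1}  orig:{A}
  T[4,4] 'c' = {T2}  orig:{}
  T[5,5] 'a' = {A,T1}  orig:{A}
  T[0,1] 'aa' = {S}
  T[1,2] 'ac' = {B}
  T[2,3] 'ca' = {S}
  T[3,4] 'ac' = {B}
  T[4,5] 'ca' = {S}
  T[0,2] 'aac' = {S}
  T[1,3] 'aca' = {X4,X5}  orig:{}
  T[2,4] 'cac' = ∅
  T[3,5] 'aca' = {X4,X5}  orig:{}
  T[0,3] 'aaca' = {A}
  T[1,4] 'acac' = ∅
  T[2,5] 'caca' = ∅
  T[0,4] 'aacac' = ∅
  T[1,5] 'acaca' = {B}
  T[0,5] 'aacaca' = {S}

Original NTs in T[0,5] deriving "aacaca": ["S"]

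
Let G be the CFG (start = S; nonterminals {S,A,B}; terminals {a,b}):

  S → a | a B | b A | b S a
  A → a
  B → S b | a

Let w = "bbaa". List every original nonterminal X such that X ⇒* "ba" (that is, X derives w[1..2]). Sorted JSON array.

CNF form of G:
  S -> T0 A | T0 X2 | T1 B | a
  A -> a
  B -> S T0 | a
  T0 -> b
  T1 -> a
  X2 -> S T1

Fill CYK table bottom-up — only the sub-triangle for w[1..2]:
  cell(1,1) b: {T0}  orig:{}
  cell(2,2) a: {A,B,S,T1}  orig:{A,B,S}
  cell(1,2) ba: {S}

Original NTs in T[1,2] deriving "ba": ["S"]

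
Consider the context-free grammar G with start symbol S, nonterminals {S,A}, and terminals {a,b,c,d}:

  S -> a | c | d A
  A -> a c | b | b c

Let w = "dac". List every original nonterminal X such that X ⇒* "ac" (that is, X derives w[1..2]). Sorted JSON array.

Convert to CNF:
  S -> T3 A | a | c
  A -> T0 T1 | T2 T1 | b
  T0 -> a
  T1 -> c
  T2 -> b
  T3 -> d

Fill CYK table bottom-up (cells [i..j] with 1 ≤ i ≤ j ≤ 2 only):
  T[1,1] 'a' = {S,T0}  orig:{S}
  T[2,2] 'c' = {S,T1}  orig:{S}
  T[1,2] 'ac' = {A}

Original NTs in T[1,2] deriving "ac": ["A"]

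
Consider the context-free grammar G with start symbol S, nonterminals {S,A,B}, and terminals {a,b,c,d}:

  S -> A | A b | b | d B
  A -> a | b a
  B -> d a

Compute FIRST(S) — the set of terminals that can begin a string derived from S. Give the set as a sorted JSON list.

FIRST iteration:
iter 1:
  A via A→a: +{a}
  A via A→b a: +{b}
  B via B→d a: +{d}
  S via S→A: +{a,b}
  S via S→d B: +{d}
  FIRST[S]={a,b,d}  FIRST[A]={a,b}  FIRST[B]={d}
iter 2: — fixpoint
  FIRST[S]={a,b,d}  FIRST[A]={a,b}  FIRST[B]={d}

FIRST(S) = ["a", "b", "d"]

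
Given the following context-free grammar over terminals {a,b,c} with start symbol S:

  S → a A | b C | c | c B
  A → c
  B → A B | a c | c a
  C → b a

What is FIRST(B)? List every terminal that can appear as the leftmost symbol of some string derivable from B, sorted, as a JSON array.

FIRST sets, iterate to fixpoint:
[1]
  A via A→c: +{c}
  B via B→A B: +{c}
  B via B→a c: +{a}
  C via C→b a: +{b}
  S via S→a A: +{a}
  S via S→b C: +{b}
  S via S→c: +{c}
  S: {a,b,c}  A: {c}  B: {a,c}  C: {b}
[2] (stable)
  S: {a,b,c}  A: {c}  B: {a,c}  C: {b}

FIRST(B) = ["a", "c"]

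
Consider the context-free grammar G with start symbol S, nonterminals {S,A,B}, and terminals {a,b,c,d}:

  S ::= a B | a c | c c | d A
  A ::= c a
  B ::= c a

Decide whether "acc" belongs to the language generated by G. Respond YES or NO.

CNF form of G:
  S -> T0 T0 | T1 B | T1 T0 | T2 A
  A -> T0 T1
  B -> T0 T1
  T0 -> c
  T1 -> a
  T2 -> d

CYK table (by increasing span):
  T[0,0] 'a' = {T1}  orig:{}
  T[1,1] 'c' = {T0}  orig:{}
  T[2,2] 'c' = {T0}  orig:{}
  T[0,1] 'ac' = {S}
  T[1,2] 'cc' = {S}
  T[0,2] 'acc' = ∅

S ∉ T[0,2] ⇒ NO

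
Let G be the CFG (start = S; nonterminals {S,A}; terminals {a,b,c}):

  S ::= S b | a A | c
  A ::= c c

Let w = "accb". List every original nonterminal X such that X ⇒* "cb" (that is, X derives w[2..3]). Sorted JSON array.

Convert to CNF:
  S -> S T1 | T2 A | c
  A -> T0 T0
  T0 -> c
  T1 -> b
  T2 -> a

CYK fill — only the sub-triangle for w[2..3]:
  cell(2,2) c: {S,T0}  orig:{S}
  cell(3,3) b: {T1}  orig:{}
  cell(2,3) cb: {S}

Original NTs in T[2,3] deriving "cb": ["S"]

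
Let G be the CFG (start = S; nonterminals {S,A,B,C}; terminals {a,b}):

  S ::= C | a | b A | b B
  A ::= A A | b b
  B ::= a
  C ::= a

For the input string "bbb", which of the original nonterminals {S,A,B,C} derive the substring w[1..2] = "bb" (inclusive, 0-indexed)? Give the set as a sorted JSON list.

CNF form of G:
  S -> T0 A | T0 B | a
  A -> A A | T0 T0
  B -> a
  C -> a
  T0 -> b

CYK table (by increasing span), restricted to cells inside w[1..2]:
  [1..1]={T0}  "b"  orig:{}
  [2..2]={T0}  "b"  orig:{}
  [1..2]={A}  "bb"

Original NTs in T[1,2] deriving "bb": ["A"]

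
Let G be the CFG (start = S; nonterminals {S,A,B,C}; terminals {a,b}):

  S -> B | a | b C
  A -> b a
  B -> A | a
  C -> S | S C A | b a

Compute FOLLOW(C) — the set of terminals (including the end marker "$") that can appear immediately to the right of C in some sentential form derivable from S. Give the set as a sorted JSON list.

Compute FIRST by fixpoint:
round 1:
  A via A→b a: +{b}
  B via B→A: +{b}
  B via B→a: +{a}
  C via C→b a: +{b}
  S via S→B: +{a,b}
  FIRST(S)={a,b}  FIRST(A)={b}  FIRST(B)={a,b}  FIRST(C)={b}
round 2:
  C via C→S: +{a}
  FIRST(S)={a,b}  FIRST(A)={b}  FIRST(B)={a,b}  FIRST(C)={a,b}
round 3: (no change)
  FIRST(S)={a,b}  FIRST(A)={b}  FIRST(B)={a,b}  FIRST(C)={a,b}

Compute FOLLOW by fixpoint:
FOLLOW(S) := {$}
iter 1:
  C→S C A: FOLLOW(S) ⊇ FIRST(C) = {a,b}; new: +{a,b}
  C→S C A: FOLLOW(C) ⊇ FIRST(A) = {b}; new: +{b}
  C→S C A: FOLLOW(A) ⊇ FOLLOW(C) ⊇ {b}; new: +{b}
  S→B: FOLLOW(B) ⊇ FOLLOW(S) ⊇ {$,a,b}; new: +{$,a,b}
  S→b C: FOLLOW(C) ⊇ FOLLOW(S) ⊇ {$,a,b}; new: +{$,a}
  S: {$,a,b}  A: {b}  B: {$,a,b}  C: {$,a,b}
iter 2:
  B→A: FOLLOW(A) ⊇ FOLLOW(B) ⊇ {$,a,b}; new: +{$,a}
  S: {$,a,b}  A: {$,a,b}  B: {$,a,b}  C: {$,a,b}
iter 3: (no change)
  S: {$,a,b}  A: {$,a,b}  B: {$,a,b}  C: {$,a,b}

FOLLOW(C) = ["$", "a", "b"]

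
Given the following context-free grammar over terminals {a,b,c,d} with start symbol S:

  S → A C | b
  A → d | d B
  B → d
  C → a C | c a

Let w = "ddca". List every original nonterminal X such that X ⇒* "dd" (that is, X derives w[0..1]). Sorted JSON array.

Convert to CNF:
  S -> A C | b
  A -> T0 B | d
  B -> d
  C -> T1 C | T2 T1
  T0 -> d
  T1 -> a
  T2 -> c

CYK table (by increasing span) — only the sub-triangle for w[0..1]:
  T[0,0] 'd' = {A,B,T0}  orig:{A,B}
  T[1,1] 'd' = {A,B,T0}  orig:{A,B}
  T[0,1] 'dd' = {A}

Original NTs in T[0,1] deriving "dd": ["A"]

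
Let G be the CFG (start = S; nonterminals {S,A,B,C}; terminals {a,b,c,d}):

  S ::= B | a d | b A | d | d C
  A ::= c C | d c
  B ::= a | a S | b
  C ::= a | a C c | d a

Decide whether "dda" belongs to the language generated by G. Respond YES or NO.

CNF form of G:
  S -> T1 C | T2 S | T2 T1 | T3 A | a | b | d
  A -> T0 C | T1 T0
  B -> T2 S | a | b
  C -> T1 T2 | T2 X4 | a
  T0 -> c
  T1 -> d
  T2 -> a
  T3 -> b
  X4 -> C T0

CYK fill:
  T[0,0] 'd' = {S,T1}  orig:{S}
  T[1,1] 'd' = {S,T1}  orig:{S}
  T[2,2] 'a' = {B,C,S,T2}  orig:{B,C,S}
  T[0,1] 'dd' = ∅
  T[1,2] 'da' = {C,S}
  T[0,2] 'dda' = {S}

S ∈ T[0,2] ⇒ YES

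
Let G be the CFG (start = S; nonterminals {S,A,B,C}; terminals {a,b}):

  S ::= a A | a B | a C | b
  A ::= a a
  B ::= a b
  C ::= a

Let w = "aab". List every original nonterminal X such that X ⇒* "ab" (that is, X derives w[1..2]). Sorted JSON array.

Convert to CNF:
  S -> T0 A | T0 B | T0 C | b
  A -> T0 T0
  B -> T0 T1
  C -> a
  T0 -> a
  T1 -> b

CYK table (by increasing span), restricted to cells inside w[1..2]:
  cell(1,1) a: {C,T0}  orig:{C}
  cell(2,2) b: {S,T1}  orig:{S}
  cell(1,2) ab: {B}

Original NTs in T[1,2] deriving "ab": ["B"]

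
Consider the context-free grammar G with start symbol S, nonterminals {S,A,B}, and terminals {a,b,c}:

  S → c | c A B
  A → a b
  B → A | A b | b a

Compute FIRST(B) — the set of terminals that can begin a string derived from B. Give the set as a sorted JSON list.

FIRST sets, iterate to fixpoint:
round 1:
  A via A→a b: +{a}
  B via B→A: +{a}
  B via B→b a: +{b}
  S via S→c: +{c}
  FIRST(S)={c}  FIRST(A)={a}  FIRST(B)={a,b}
round 2: (stable)
  FIRST(S)={c}  FIRST(A)={a}  FIRST(B)={a,b}

FIRST(B) = ["a", "b"]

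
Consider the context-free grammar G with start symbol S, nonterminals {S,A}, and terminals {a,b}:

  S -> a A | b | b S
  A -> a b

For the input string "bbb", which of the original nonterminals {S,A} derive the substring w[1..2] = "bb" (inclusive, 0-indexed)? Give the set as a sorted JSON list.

Convert to CNF:
  S -> T0 A | T1 S | b
  A -> T0 T1
  T0 -> a
  T1 -> b

CYK table (by increasing span) — only the sub-triangle for w[1..2]:
  [1..1]={S,T1}  "b"  orig:{S}
  [2..2]={S,T1}  "b"  orig:{S}
  [1..2]={S}  "bb"

Original NTs in T[1,2] deriving "bb": ["S"]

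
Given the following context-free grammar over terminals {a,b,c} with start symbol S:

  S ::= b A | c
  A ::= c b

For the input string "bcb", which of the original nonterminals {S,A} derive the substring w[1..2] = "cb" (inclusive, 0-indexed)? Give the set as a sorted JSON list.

Convert to CNF:
  S -> T1 A | c
  A -> T0 T1
  T0 -> c
  T1 -> b

CYK fill, restricted to cells inside w[1..2]:
  [1..1]={S,T0}  "c"  orig:{S}
  [2..2]={T1}  "b"  orig:{}
  [1..2]={A}  "cb"

Original NTs in T[1,2] deriving "cb": ["A"]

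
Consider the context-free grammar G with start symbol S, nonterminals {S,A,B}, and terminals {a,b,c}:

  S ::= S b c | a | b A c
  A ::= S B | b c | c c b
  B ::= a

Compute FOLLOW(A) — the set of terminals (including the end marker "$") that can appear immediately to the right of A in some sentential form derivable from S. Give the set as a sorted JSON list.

FIRST sets, iterate to fixpoint:
iter 1:
  A via A→b c: +{b}
  A via A→c c b: +{c}
  B via B→a: +{a}
  S via S→a: +{a}
  S via S→b A c: +{b}
  FIRST[S]={a,b}  FIRST[A]={b,c}  FIRST[B]={a}
iter 2:
  A via A→S B: +{a}
  FIRST[S]={a,b}  FIRST[A]={a,b,c}  FIRST[B]={a}
iter 3: done
  FIRST[S]={a,b}  FIRST[A]={a,b,c}  FIRST[B]={a}

Compute FOLLOW by fixpoint:
seed FOLLOW(S) with $
iter 1:
  A→S B: FOLLOW(S) ⊇ FIRST(B) = {a}; new: +{a}
  S→S b c: FOLLOW(S) ⊇ FIRST(b) = {b}; new: +{b}
  S→b A c: FOLLOW(A) ⊇ FIRST(c) = {c}; new: +{c}
  S: {$,a,b}  A: {c}  B: {}
iter 2:
  A→S B: FOLLOW(B) ⊇ FOLLOW(A) ⊇ {c}; new: +{c}
  S: {$,a,b}  A: {c}  B: {c}
iter 3: done
  S: {$,a,b}  A: {c}  B: {c}

FOLLOW(A) = ["c"]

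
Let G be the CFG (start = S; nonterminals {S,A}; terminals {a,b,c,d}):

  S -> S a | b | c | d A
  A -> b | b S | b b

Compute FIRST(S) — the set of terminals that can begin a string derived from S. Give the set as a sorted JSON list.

Compute FIRST by fixpoint:
round 1:
  A via A→b: +{b}
  S via S→b: +{b}
  S via S→c: +{c}
  S via S→d A: +{d}
  FIRST(S)={b,c,d}  FIRST(A)={b}
round 2: (no change)
  FIRST(S)={b,c,d}  FIRST(A)={b}

FIRST(S) = ["b", "c", "d"]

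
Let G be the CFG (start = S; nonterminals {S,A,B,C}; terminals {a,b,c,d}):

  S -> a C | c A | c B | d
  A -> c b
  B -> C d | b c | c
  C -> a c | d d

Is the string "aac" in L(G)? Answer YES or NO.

CNF form of G:
  S -> T0 A | T0 B | T3 C | d
  A -> T0 T1
  B -> C T2 | T1 T0 | c
  C -> T2 T2 | T3 T0
  T0 -> c
  T1 -> b
  T2 -> d
  T3 -> a

CYK table (by increasing span):
  [0..0]={T3}  "a"  orig:{}
  [1..1]={T3}  "a"  orig:{}
  [2..2]={B,T0}  "c"  orig:{B}
  [0..1]=∅  "aa"
  [1..2]={C}  "ac"
  [0..2]={S}  "aac"

S ∈ T[0,2] ⇒ YES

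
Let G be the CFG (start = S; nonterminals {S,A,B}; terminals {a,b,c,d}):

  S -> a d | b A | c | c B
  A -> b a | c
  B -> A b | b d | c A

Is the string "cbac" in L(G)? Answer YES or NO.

Convert to CNF:
  S -> T0 A | T1 T2 | T3 B | c
  A -> T0 T1 | c
  B -> A T0 | T0 T2 | T3 A
  T0 -> b
  T1 -> a
  T2 -> d
  T3 -> c

Fill CYK table bottom-up:
  T[0,0] 'c' = {A,S,T3}  orig:{A,S}
  T[1,1] 'b' = {T0}  orig:{}
  T[2,2] 'a' = {T1}  orig:{}
  T[3,3] 'c' = {A,S,T3}  orig:{A,S}
  T[0,1] 'cb' = {B}
  T[1,2] 'ba' = {A}
  T[2,3] 'ac' = ∅
  T[0,2] 'cba' = {B}
  T[1,3] 'bac' = ∅
  T[0,3] 'cbac' = ∅

S ∉ T[0,3] ⇒ NO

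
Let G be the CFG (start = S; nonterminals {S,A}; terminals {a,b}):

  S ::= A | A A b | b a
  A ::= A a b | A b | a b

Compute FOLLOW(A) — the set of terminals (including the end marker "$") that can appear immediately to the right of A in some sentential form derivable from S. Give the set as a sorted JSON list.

FIRST iteration:
pass 1:
  A via A→a b: +{a}
  S via S→A: +{a}
  S via S→b a: +{b}
  FIRST(S)={a,b}  FIRST(A)={a}
pass 2: (no change)
  FIRST(S)={a,b}  FIRST(A)={a}

Compute FOLLOW by fixpoint:
FOLLOW(S) := {$}
iter 1:
  A→A a b: FOLLOW(A) ⊇ FIRST(a) = {a}; new: +{a}
  A→A b: FOLLOW(A) ⊇ FIRST(b) = {b}; new: +{b}
  S→A: FOLLOW(A) ⊇ FOLLOW(S) ⊇ {$}; new: +{$}
  FOLLOW(S)={$}  FOLLOW(A)={$,a,b}
iter 2: done
  FOLLOW(S)={$}  FOLLOW(A)={$,a,b}

FOLLOW(A) = ["$", "a", "b"]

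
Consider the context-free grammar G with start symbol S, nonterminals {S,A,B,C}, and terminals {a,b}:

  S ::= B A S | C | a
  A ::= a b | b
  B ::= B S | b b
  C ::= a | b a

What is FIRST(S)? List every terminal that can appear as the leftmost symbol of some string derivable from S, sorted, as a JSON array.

FIRST iteration:
iter 1:
  A via A→a b: +{a}
  A via A→b: +{b}
  B via B→b b: +{b}
  C via C→a: +{a}
  C via C→b a: +{b}
  S via S→B A S: +{b}
  S via S→C: +{a}
  FIRST(S)={a,b}  FIRST(A)={a,b}  FIRST(B)={b}  FIRST(C)={a,b}
iter 2: done
  FIRST(S)={a,b}  FIRST(A)={a,b}  FIRST(B)={b}  FIRST(C)={a,b}

FIRST(S) = ["a", "b"]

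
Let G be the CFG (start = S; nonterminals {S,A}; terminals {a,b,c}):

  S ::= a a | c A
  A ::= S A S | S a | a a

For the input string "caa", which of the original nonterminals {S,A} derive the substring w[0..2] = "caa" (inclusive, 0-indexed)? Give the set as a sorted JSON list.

Convert to CNF:
  S -> T0 T0 | T1 A
  A -> S T0 | S X2 | T0 T0
  T0 -> a
  T1 -> c
  X2 -> A S

Fill CYK table bottom-up — only the sub-triangle for w[0..2]:
  T[0,0] 'c' = {T1}  orig:{}
  T[1,1] 'a' = {T0}  orig:{}
  T[2,2] 'a' = {T0}  orig:{}
  T[0,1] 'ca' = ∅
  T[1,2] 'aa' = {A,S}
  T[0,2] 'caa' = {S}

Original NTs in T[0,2] deriving "caa": ["S"]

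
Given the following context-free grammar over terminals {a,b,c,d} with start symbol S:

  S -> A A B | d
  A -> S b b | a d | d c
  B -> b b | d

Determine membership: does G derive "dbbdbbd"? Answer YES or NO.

Convert to CNF:
  S -> A X5 | d
  A -> S X4 | T1 T2 | T2 T3
  B -> T0 T0 | d
  T0 -> b
  T1 -> a
  T2 -> d
  T3 -> c
  X4 -> T0 T0
  X5 -> A B

Fill CYK table bottom-up:
  T[0,0] 'd' = {B,S,T2}  orig:{B,S}
  T[1,1] 'b' = {T0}  orig:{}
  T[2,2] 'b' = {T0}  orig:{}
  T[3,3] 'd' = {B,S,T2}  orig:{B,S}
  T[4,4] 'b' = {T0}  orig:{}
  T[5,5] 'b' = {T0}  orig:{}
  T[6,6] 'd' = {B,S,T2}  orig:{B,S}
  T[0,1] 'db' = ∅
  T[1,2] 'bb' = {B,X4}  orig:{B}
  T[2,3] 'bd' = ∅
  T[3,4] 'db' = ∅
  T[4,5] 'bb' = {B,X4}  orig:{B}
  T[5,6] 'bd' = ∅
  T[0,2] 'dbb' = {A}
  T[1,3] 'bbd' = ∅
  T[2,4] 'bdb' = ∅
  T[3,5] 'dbb' = {A}
  T[4,6] 'bbd' = ∅
  T[0,3] 'dbbd' = {X5}  orig:{}
  T[1,4] 'bbdb' = ∅
  T[2,5] 'bdbb' = ∅
  T[3,6] 'dbbd' = {X5}  orig:{}
  T[0,4] 'dbbdb' = ∅
  T[1,5] 'bbdbb' = ∅
  T[2,6] 'bdbbd' = ∅
  T[0,5] 'dbbdbb' = ∅
  T[1,6] 'bbdbbd' = ∅
  T[0,6] 'dbbdbbd' = {S}

S ∈ T[0,6] ⇒ YES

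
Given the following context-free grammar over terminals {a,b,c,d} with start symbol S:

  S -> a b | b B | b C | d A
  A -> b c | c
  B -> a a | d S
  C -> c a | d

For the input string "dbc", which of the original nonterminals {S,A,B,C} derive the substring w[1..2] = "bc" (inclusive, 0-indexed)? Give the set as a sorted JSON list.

Convert to CNF:
  S -> T0 B | T0 C | T2 T0 | T3 A
  A -> T0 T1 | c
  B -> T2 T2 | T3 S
  C -> T1 T2 | d
  T0 -> b
  T1 -> c
  T2 -> a
  T3 -> d

Fill CYK table bottom-up, restricted to cells inside w[1..2]:
  cell(1,1) b: {T0}  orig:{}
  cell(2,2) c: {A,T1}  orig:{A}
  cell(1,2) bc: {A}

Original NTs in T[1,2] deriving "bc": ["A"]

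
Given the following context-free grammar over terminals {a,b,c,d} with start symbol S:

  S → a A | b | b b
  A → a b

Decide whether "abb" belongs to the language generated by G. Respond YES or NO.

CNF form of G:
  S -> T0 A | T1 T1 | b
  A -> T0 T1
  T0 -> a
  T1 -> b

CYK table (by increasing span):
  T[0,0] 'a' = {T0}  orig:{}
  T[1,1] 'b' = {S,T1}  orig:{S}
  T[2,2] 'b' = {S,T1}  orig:{S}
  T[0,1] 'ab' = {A}
  T[1,2] 'bb' = {S}
  T[0,2] 'abb' = ∅

S ∉ T[0,2] ⇒ NO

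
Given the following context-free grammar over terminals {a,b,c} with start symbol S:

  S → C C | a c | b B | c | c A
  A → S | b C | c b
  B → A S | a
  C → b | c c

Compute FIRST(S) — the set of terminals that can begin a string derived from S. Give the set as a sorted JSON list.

Compute FIRST by fixpoint:
[1]
  A via A→b C: +{b}
  A via A→c b: +{c}
  B via B→A S: +{b,c}
  B via B→a: +{a}
  C via C→b: +{b}
  C via C→c c: +{c}
  S via S→C C: +{b,c}
  S via S→a c: +{a}
  FIRST[S]={a,b,c}  FIRST[A]={b,c}  FIRST[B]={a,b,c}  FIRST[C]={b,c}
[2]
  A via A→S: +{a}
  FIRST[S]={a,b,c}  FIRST[A]={a,b,c}  FIRST[B]={a,b,c}  FIRST[C]={b,c}
[3] (stable)
  FIRST[S]={a,b,c}  FIRST[A]={a,b,c}  FIRST[B]={a,b,c}  FIRST[C]={b,c}

FIRST(S) = ["a", "b", "c"]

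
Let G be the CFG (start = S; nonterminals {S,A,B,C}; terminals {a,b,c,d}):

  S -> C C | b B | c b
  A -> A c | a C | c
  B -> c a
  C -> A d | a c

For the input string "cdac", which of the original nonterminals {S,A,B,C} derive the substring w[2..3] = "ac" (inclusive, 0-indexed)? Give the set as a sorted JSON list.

Convert to CNF:
  S -> C C | T0 T3 | T3 B
  A -> A T0 | T1 C | c
  B -> T0 T1
  C -> A T2 | T1 T0
  T0 -> c
  T1 -> a
  T2 -> d
  T3 -> b

CYK fill, restricted to cells inside w[2..3]:
  cell(2,2) a: {T1}  orig:{}
  cell(3,3) c: {A,T0}  orig:{A}
  cell(2,3) ac: {C}

Original NTs in T[2,3] deriving "ac": ["C"]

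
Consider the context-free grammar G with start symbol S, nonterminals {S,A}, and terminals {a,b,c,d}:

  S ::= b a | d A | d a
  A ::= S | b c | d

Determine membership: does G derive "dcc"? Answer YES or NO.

Convert to CNF:
  S -> T0 T1 | T3 A | T3 T1
  A -> T0 T1 | T0 T2 | T3 A | T3 T1 | d
  T0 -> b
  T1 -> a
  T2 -> c
  T3 -> d

CYK fill:
  [0..0]={A,T3}  "d"  orig:{A}
  [1..1]={T2}  "c"  orig:{}
  [2..2]={T2}  "c"  orig:{}
  [0..1]=∅  "dc"
  [1..2]=∅  "cc"
  [0..2]=∅  "dcc"

S ∉ T[0,2] ⇒ NO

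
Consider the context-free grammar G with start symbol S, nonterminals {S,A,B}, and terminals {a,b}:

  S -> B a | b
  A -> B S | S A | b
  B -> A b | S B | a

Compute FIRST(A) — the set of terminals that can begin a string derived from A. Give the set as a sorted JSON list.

FIRST iteration:
round 1:
  A via A→b: +{b}
  B via B→A b: +{b}
  B via B→a: +{a}
  S via S→B a: +{a,b}
  FIRST[S]={a,b}  FIRST[A]={b}  FIRST[B]={a,b}
round 2:
  A via A→B S: +{a}
  FIRST[S]={a,b}  FIRST[A]={a,b}  FIRST[B]={a,b}
round 3: (stable)
  FIRST[S]={a,b}  FIRST[A]={a,b}  FIRST[B]={a,b}

FIRST(A) = ["a", "b"]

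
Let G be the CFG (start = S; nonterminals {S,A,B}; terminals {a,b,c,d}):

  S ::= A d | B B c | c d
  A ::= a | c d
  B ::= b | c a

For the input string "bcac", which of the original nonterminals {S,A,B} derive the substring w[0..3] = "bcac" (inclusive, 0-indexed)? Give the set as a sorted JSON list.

Convert to CNF:
  S -> A T1 | B X3 | T0 T1
  A -> T0 T1 | a
  B -> T0 T2 | b
  T0 -> c
  T1 -> d
  T2 -> a
  X3 -> B T0

CYK fill, restricted to cells inside w[0..3]:
  [0..0]={B}  "b"
  [1..1]={T0}  "c"  orig:{}
  [2..2]={A,T2}  "a"  orig:{A}
  [3..3]={T0}  "c"  orig:{}
  [0..1]={X3}  "bc"  orig:{}
  [1..2]={B}  "ca"
  [2..3]=∅  "ac"
  [0..2]=∅  "bca"
  [1..3]={X3}  "cac"  orig:{}
  [0..3]={S}  "bcac"

Original NTs in T[0,3] deriving "bcac": ["S"]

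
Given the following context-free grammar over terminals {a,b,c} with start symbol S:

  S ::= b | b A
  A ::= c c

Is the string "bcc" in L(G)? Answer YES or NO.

CNF form of G:
  S -> T1 A | b
  A -> T0 T0
  T0 -> c
  T1 -> b

CYK table (by increasing span):
  T[0,0] 'b' = {S,T1}  orig:{S}
  T[1,1] 'c' = {T0}  orig:{}
  T[2,2] 'c' = {T0}  orig:{}
  T[0,1] 'bc' = ∅
  T[1,2] 'cc' = {A}
  T[0,2] 'bcc' = {S}

S ∈ T[0,2] ⇒ YES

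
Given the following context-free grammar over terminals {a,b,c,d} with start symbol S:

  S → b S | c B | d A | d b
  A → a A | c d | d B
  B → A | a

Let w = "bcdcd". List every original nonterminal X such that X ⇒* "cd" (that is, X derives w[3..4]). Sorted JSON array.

CNF form of G:
  S -> T1 B | T2 A | T2 T3 | T3 S
  A -> T0 A | T1 T2 | T2 B
  B -> T0 A | T1 T2 | T2 B | a
  T0 -> a
  T1 -> c
  T2 -> d
  T3 -> b

Fill CYK table bottom-up (cells [i..j] with 3 ≤ i ≤ j ≤ 4 only):
  T[3,3] 'c' = {T1}  orig:{}
  T[4,4] 'd' = {T2}  orig:{}
  T[3,4] 'cd' = {A,B}

Original NTs in T[3,4] deriving "cd": ["A", "B"]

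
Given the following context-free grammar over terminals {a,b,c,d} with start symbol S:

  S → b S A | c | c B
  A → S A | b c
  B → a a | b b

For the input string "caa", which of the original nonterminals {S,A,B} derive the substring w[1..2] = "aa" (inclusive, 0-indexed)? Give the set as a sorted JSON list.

Convert to CNF:
  S -> T0 X3 | T1 B | c
  A -> S A | T0 T1
  B -> T0 T0 | T2 T2
  T0 -> b
  T1 -> c
  T2 -> a
  X3 -> S A

CYK fill — only the sub-triangle for w[1..2]:
  T[1,1] 'a' = {T2}  orig:{}
  T[2,2] 'a' = {T2}  orig:{}
  T[1,2] 'aa' = {B}

Original NTs in T[1,2] deriving "aa": ["B"]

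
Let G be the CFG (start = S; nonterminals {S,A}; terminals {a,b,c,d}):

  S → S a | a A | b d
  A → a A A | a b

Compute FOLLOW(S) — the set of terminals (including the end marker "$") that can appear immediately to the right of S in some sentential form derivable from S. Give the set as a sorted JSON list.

FIRST iteration:
iter 1:
  A via A→a A A: +{a}
  S via S→a A: +{a}
  S via S→b d: +{b}
  FIRST(S)={a,b}  FIRST(A)={a}
iter 2: (stable)
  FIRST(S)={a,b}  FIRST(A)={a}

FOLLOW sets:
initialize: $ ∈ FOLLOW(S)
iter 1:
  A→a A A: FOLLOW(A) ⊇ FIRST(A) = {a}; new: +{a}
  S→S a: FOLLOW(S) ⊇ FIRST(a) = {a}; new: +{a}
  S→a A: FOLLOW(A) ⊇ FOLLOW(S) ⊇ {$,a}; new: +{$}
  S: {$,a}  A: {$,a}
iter 2: (no change)
  S: {$,a}  A: {$,a}

FOLLOW(S) = ["$", "a"]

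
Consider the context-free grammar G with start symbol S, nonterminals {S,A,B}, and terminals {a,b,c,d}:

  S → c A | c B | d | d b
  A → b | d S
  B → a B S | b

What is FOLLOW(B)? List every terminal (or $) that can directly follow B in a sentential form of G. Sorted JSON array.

FIRST sets, iterate to fixpoint:
round 1:
  A via A→b: +{b}
  A via A→d S: +{d}
  B via B→a B S: +{a}
  B via B→b: +{b}
  S via S→c A: +{c}
  S via S→d: +{d}
  S: {c,d}  A: {b,d}  B: {a,b}
round 2: (stable)
  S: {c,d}  A: {b,d}  B: {a,b}

FOLLOW sets:
FOLLOW(S) := {$}
iter 1:
  B→a B S: FOLLOW(B) ⊇ FIRST(S) = {c,d}; new: +{c,d}
  B→a B S: FOLLOW(S) ⊇ FOLLOW(B) ⊇ {c,d}; new: +{c,d}
  S→c A: FOLLOW(A) ⊇ FOLLOW(S) ⊇ {$,c,d}; new: +{$,c,d}
  S→c B: FOLLOW(B) ⊇ FOLLOW(S) ⊇ {$,c,d}; new: +{$}
  FOLLOW(S)={$,c,d}  FOLLOW(A)={$,c,d}  FOLLOW(B)={$,c,d}
iter 2: — fixpoint
  FOLLOW(S)={$,c,d}  FOLLOW(A)={$,c,d}  FOLLOW(B)={$,c,d}

FOLLOW(B) = ["$", "c", "d"]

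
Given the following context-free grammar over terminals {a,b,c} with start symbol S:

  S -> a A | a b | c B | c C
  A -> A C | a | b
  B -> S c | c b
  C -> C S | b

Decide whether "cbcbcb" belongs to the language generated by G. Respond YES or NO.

Convert to CNF:
  S -> T0 B | T0 C | T2 A | T2 T1
  A -> A C | a | b
  B -> S T0 | T0 T1
  C -> C S | b
  T0 -> c
  T1 -> b
  T2 -> a

CYK fill:
  [0..0]={T0}  "c"  orig:{}
  [1..1]={A,C,T1}  "b"  orig:{A,C}
  [2..2]={T0}  "c"  orig:{}
  [3..3]={A,C,T1}  "b"  orig:{A,C}
  [4..4]={T0}  "c"  orig:{}
  [5..5]={A,C,T1}  "b"  orig:{A,C}
  [0..1]={B,S}  "cb"
  [1..2]=∅  "bc"
  [2..3]={B,S}  "cb"
  [3..4]=∅  "bc"
  [4..5]={B,S}  "cb"
  [0..2]={B}  "cbc"
  [1..3]={C}  "bcb"
  [2..4]={B}  "cbc"
  [3..5]={C}  "bcb"
  [0..3]={S}  "cbcb"
  [1..4]=∅  "bcbc"
  [2..5]={S}  "cbcb"
  [0..4]={B}  "cbcbc"
  [1..5]={C}  "bcbcb"
  [0..5]={S}  "cbcbcb"

S ∈ T[0,5] ⇒ YES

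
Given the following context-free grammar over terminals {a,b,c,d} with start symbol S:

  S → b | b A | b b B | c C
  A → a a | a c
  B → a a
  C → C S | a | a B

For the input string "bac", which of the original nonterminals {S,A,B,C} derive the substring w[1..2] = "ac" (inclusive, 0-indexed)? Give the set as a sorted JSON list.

Convert to CNF:
  S -> T1 C | T2 A | T2 X3 | b
  A -> T0 T0 | T0 T1
  B -> T0 T0
  C -> C S | T0 B | a
  T0 -> a
  T1 -> c
  T2 -> b
  X3 -> T2 B

CYK table (by increasing span), restricted to cells inside w[1..2]:
  cell(1,1) a: {C,T0}  orig:{C}
  cell(2,2) c: {T1}  orig:{}
  cell(1,2) ac: {A}

Original NTs in T[1,2] deriving "ac": ["A"]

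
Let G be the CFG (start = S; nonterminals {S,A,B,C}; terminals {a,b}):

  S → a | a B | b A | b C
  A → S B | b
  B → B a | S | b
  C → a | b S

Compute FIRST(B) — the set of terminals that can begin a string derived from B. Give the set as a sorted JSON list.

FIRST sets, iterate to fixpoint:
round 1:
  A via A→b: +{b}
  B via B→b: +{b}
  C via C→a: +{a}
  C via C→b S: +{b}
  S via S→a: +{a}
  S via S→b A: +{b}
  S: {a,b}  A: {b}  B: {b}  C: {a,b}
round 2:
  A via A→S B: +{a}
  B via B→S: +{a}
  S: {a,b}  A: {a,b}  B: {a,b}  C: {a,b}
round 3: (stable)
  S: {a,b}  A: {a,b}  B: {a,b}  C: {a,b}

FIRST(B) = ["a", "b"]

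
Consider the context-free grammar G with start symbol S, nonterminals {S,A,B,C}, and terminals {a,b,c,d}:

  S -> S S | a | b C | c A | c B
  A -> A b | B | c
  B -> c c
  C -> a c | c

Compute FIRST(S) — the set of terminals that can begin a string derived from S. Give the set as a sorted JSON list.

FIRST iteration:
[1]
  A via A→c: +{c}
  B via B→c c: +{c}
  C via C→a c: +{a}
  C via C→c: +{c}
  S via S→a: +{a}
  S via S→b C: +{b}
  S via S→c A: +{c}
  FIRST(S)={a,b,c}  FIRST(A)={c}  FIRST(B)={c}  FIRST(C)={a,c}
[2] — fixpoint
  FIRST(S)={a,b,c}  FIRST(A)={c}  FIRST(B)={c}  FIRST(C)={a,c}

FIRST(S) = ["a", "b", "c"]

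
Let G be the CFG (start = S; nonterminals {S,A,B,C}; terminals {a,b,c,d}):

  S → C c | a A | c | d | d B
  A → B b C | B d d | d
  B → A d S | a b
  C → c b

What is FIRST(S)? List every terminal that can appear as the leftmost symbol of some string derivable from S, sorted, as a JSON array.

FIRST iteration:
round 1:
  A via A→d: +{d}
  B via B→A d S: +{d}
  B via B→a b: +{a}
  C via C→c b: +{c}
  S via S→C c: +{c}
  S via S→a A: +{a}
  S via S→d: +{d}
  S: {a,c,d}  A: {d}  B: {a,d}  C: {c}
round 2:
  A via A→B b C: +{a}
  S: {a,c,d}  A: {a,d}  B: {a,d}  C: {c}
round 3: (no change)
  S: {a,c,d}  A: {a,d}  B: {a,d}  C: {c}

FIRST(S) = ["a", "c", "d"]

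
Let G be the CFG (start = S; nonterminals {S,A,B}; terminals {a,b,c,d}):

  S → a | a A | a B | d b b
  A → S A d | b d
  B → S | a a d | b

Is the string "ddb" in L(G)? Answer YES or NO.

CNF form of G:
  S -> T0 X6 | T2 A | T2 B | a
  A -> S X3 | T1 T0
  B -> T0 X5 | T2 A | T2 B | T2 X4 | a | b
  T0 -> d
  T1 -> b
  T2 -> a
  X3 -> A T0
  X4 -> T2 T0
  X5 -> T1 T1
  X6 -> T1 T1

Fill CYK table bottom-up:
  cell(0,0) d: {T0}  orig:{}
  cell(1,1) d: {T0}  orig:{}
  cell(2,2) b: {B,T1}  orig:{B}
  cell(0,1) dd: ∅
  cell(1,2) db: ∅
  cell(0,2) ddb: ∅

S ∉ T[0,2] ⇒ NO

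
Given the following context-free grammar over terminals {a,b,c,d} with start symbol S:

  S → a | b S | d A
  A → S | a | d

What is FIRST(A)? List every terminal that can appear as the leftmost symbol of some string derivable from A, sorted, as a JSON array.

FIRST iteration:
pass 1:
  A via A→a: +{a}
  A via A→d: +{d}
  S via S→a: +{a}
  S via S→b S: +{b}
  S via S→d A: +{d}
  FIRST(S)={a,b,d}  FIRST(A)={a,d}
pass 2:
  A via A→S: +{b}
  FIRST(S)={a,b,d}  FIRST(A)={a,b,d}
pass 3: (no change)
  FIRST(S)={a,b,d}  FIRST(A)={a,b,d}

FIRST(A) = ["a", "b", "d"]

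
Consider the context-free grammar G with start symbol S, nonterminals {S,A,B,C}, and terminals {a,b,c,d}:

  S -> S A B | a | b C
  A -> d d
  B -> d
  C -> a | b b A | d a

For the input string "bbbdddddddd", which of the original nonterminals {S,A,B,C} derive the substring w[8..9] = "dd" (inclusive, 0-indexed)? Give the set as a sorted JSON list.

CNF form of G:
  S -> S X4 | T1 C | a
  A -> T0 T0
  B -> d
  C -> T0 T2 | T1 X3 | a
  T0 -> d
  T1 -> b
  T2 -> a
  X3 -> T1 A
  X4 -> A B

CYK fill, restricted to cells inside w[8..9]:
  cell(8,8) d: {B,T0}  orig:{B}
  cell(9,9) d: {B,T0}  orig:{B}
  cell(8,9) dd: {A}

Original NTs in T[8,9] deriving "dd": ["A"]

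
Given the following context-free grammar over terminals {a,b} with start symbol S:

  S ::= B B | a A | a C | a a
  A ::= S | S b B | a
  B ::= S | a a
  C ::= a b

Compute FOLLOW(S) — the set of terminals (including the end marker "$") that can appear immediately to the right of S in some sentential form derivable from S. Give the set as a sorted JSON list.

FIRST iteration:
round 1:
  A via A→a: +{a}
  B via B→a a: +{a}
  C via C→a b: +{a}
  S via S→B B: +{a}
  S: {a}  A: {a}  B: {a}  C: {a}
round 2: (stable)
  S: {a}  A: {a}  B: {a}  C: {a}

FOLLOW sets:
FOLLOW(S) := {$}
pass 1:
  A→S b B: FOLLOW(S) ⊇ FIRST(b) = {b}; new: +{b}
  S→B B: FOLLOW(B) ⊇ FIRST(B) = {a}; new: +{a}
  S→B B: FOLLOW(B) ⊇ FOLLOW(S) ⊇ {$,b}; new: +{$,b}
  S→a A: FOLLOW(A) ⊇ FOLLOW(S) ⊇ {$,b}; new: +{$,b}
  S→a C: FOLLOW(C) ⊇ FOLLOW(S) ⊇ {$,b}; new: +{$,b}
  FOLLOW[S]={$,b}  FOLLOW[A]={$,b}  FOLLOW[B]={$,a,b}  FOLLOW[C]={$,b}
pass 2:
  B→S: FOLLOW(S) ⊇ FOLLOW(B) ⊇ {$,a,b}; new: +{a}
  S→a A: FOLLOW(A) ⊇ FOLLOW(S) ⊇ {$,a,b}; new: +{a}
  S→a C: FOLLOW(C) ⊇ FOLLOW(S) ⊇ {$,a,b}; new: +{a}
  FOLLOW[S]={$,a,b}  FOLLOW[A]={$,a,b}  FOLLOW[B]={$,a,b}  FOLLOW[C]={$,a,b}
pass 3: (stable)
  FOLLOW[S]={$,a,b}  FOLLOW[A]={$,a,b}  FOLLOW[B]={$,a,b}  FOLLOW[C]={$,a,b}

FOLLOW(S) = ["$", "a", "b"]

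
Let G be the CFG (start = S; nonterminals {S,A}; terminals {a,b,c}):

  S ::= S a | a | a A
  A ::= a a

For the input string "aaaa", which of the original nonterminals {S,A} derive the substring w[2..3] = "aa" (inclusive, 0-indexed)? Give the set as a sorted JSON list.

Convert to CNF:
  S -> S T0 | T0 A | a
  A -> T0 T0
  T0 -> a

CYK fill — only the sub-triangle for w[2..3]:
  cell(2,2) a: {S,T0}  orig:{S}
  cell(3,3) a: {S,T0}  orig:{S}
  cell(2,3) aa: {A,S}

Original NTs in T[2,3] deriving "aa": ["A", "S"]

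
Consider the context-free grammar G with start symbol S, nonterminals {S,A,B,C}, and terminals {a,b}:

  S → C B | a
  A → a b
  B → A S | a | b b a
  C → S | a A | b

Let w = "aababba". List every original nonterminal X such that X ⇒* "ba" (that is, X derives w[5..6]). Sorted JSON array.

CNF form of G:
  S -> C B | a
  A -> T0 T1
  B -> A S | T1 X2 | a
  C -> C B | T0 A | a | b
  T0 -> a
  T1 -> b
  X2 -> T1 T0

CYK fill — only the sub-triangle for w[5..6]:
  cell(5,5) b: {C,T1}  orig:{C}
  cell(6,6) a: {B,C,S,T0}  orig:{B,C,S}
  cell(5,6) ba: {C,S,X2}  orig:{C,S}

Original NTs in T[5,6] deriving "ba": ["C", "S"]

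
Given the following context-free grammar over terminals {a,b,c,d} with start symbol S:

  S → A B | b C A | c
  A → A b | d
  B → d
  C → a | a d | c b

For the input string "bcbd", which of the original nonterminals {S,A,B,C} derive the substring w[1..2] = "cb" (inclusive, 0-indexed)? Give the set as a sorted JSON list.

CNF form of G:
  S -> A B | T0 X4 | c
  A -> A T0 | d
  B -> d
  C -> T1 T2 | T3 T0 | a
  T0 -> b
  T1 -> a
  T2 -> d
  T3 -> c
  X4 -> C A

Fill CYK table bottom-up (cells [i..j] with 1 ≤ i ≤ j ≤ 2 only):
  [1..1]={S,T3}  "c"  orig:{S}
  [2..2]={T0}  "b"  orig:{}
  [1..2]={C}  "cb"

Original NTs in T[1,2] deriving "cb": ["C"]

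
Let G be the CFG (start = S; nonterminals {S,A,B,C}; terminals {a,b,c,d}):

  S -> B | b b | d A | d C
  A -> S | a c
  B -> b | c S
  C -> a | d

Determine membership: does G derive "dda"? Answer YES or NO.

Convert to CNF:
  S -> T1 S | T2 T2 | T3 A | T3 C | b
  A -> T0 T1 | T1 S | T2 T2 | T3 A | T3 C | b
  B -> T1 S | b
  C -> a | d
  T0 -> a
  T1 -> c
  T2 -> b
  T3 -> d

CYK table (by increasing span):
  T[0,0] 'd' = {C,T3}  orig:{C}
  T[1,1] 'd' = {C,T3}  orig:{C}
  T[2,2] 'a' = {C,T0}  orig:{C}
  T[0,1] 'dd' = {A,S}
  T[1,2] 'da' = {A,S}
  T[0,2] 'dda' = {A,S}

S ∈ T[0,2] ⇒ YES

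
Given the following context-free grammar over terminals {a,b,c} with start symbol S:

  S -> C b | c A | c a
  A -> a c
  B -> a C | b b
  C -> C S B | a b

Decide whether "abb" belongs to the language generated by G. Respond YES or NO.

CNF form of G:
  S -> C T2 | T1 A | T1 T0
  A -> T0 T1
  B -> T0 C | T2 T2
  C -> C X3 | T0 T2
  T0 -> a
  T1 -> c
  T2 -> b
  X3 -> S B

CYK table (by increasing span):
  T[0,0] 'a' = {T0}  orig:{}
  T[1,1] 'b' = {T2}  orig:{}
  T[2,2] 'b' = {T2}  orig:{}
  T[0,1] 'ab' = {C}
  T[1,2] 'bb' = {B}
  T[0,2] 'abb' = {S}

S ∈ T[0,2] ⇒ YES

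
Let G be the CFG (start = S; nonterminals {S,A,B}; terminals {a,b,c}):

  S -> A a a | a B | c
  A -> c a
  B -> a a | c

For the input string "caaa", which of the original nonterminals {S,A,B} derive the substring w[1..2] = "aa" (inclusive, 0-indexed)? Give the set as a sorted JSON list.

Convert to CNF:
  S -> A X2 | T1 B | c
  A -> T0 T1
  B -> T1 T1 | c
  T0 -> c
  T1 -> a
  X2 -> T1 T1

Fill CYK table bottom-up (cells [i..j] with 1 ≤ i ≤ j ≤ 2 only):
  cell(1,1) a: {T1}  orig:{}
  cell(2,2) a: {T1}  orig:{}
  cell(1,2) aa: {B,X2}  orig:{B}

Original NTs in T[1,2] deriving "aa": ["B"]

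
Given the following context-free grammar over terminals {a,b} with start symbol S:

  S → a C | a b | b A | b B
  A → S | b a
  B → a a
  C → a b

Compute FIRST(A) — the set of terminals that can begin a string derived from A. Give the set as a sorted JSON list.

FIRST iteration:
pass 1:
  A via A→b a: +{b}
  B via B→a a: +{a}
  C via C→a b: +{a}
  S via S→a C: +{a}
  S via S→b A: +{b}
  S: {a,b}  A: {b}  B: {a}  C: {a}
pass 2:
  A via A→S: +{a}
  S: {a,b}  A: {a,b}  B: {a}  C: {a}
pass 3: — fixpoint
  S: {a,b}  A: {a,b}  B: {a}  C: {a}

FIRST(A) = ["a", "b"]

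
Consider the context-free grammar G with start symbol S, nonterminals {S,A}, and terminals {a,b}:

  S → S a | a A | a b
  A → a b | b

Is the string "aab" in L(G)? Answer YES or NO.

CNF form of G:
  S -> S T0 | T0 A | T0 T1
  A -> T0 T1 | b
  T0 -> a
  T1 -> b

CYK table (by increasing span):
  T[0,0] 'a' = {T0}  orig:{}
  T[1,1] 'a' = {T0}  orig:{}
  T[2,2] 'b' = {A,T1}  orig:{A}
  T[0,1] 'aa' = ∅
  T[1,2] 'ab' = {A,S}
  T[0,2] 'aab' = {S}

S ∈ T[0,2] ⇒ YES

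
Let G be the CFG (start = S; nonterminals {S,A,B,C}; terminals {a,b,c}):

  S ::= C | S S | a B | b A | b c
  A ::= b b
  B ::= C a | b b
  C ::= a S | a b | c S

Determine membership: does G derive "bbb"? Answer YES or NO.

Convert to CNF:
  S -> S S | T0 A | T0 T2 | T1 B | T1 S | T1 T0 | T2 S
  A -> T0 T0
  B -> C T1 | T0 T0
  C -> T1 S | T1 T0 | T2 S
  T0 -> b
  T1 -> a
  T2 -> c

Fill CYK table bottom-up:
  cell(0,0) b: {T0}  orig:{}
  cell(1,1) b: {T0}  orig:{}
  cell(2,2) b: {T0}  orig:{}
  cell(0,1) bb: {A,B}
  cell(1,2) bb: {A,B}
  cell(0,2) bbb: {S}

S ∈ T[0,2] ⇒ YES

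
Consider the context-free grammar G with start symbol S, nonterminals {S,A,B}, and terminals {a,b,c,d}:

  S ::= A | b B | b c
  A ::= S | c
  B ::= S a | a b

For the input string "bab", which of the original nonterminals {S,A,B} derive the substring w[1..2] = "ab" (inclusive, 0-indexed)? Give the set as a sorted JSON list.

CNF form of G:
  S -> T0 B | T0 T1 | c
  A -> T0 B | T0 T1 | c
  B -> S T2 | T2 T0
  T0 -> b
  T1 -> c
  T2 -> a

Fill CYK table bottom-up (cells [i..j] with 1 ≤ i ≤ j ≤ 2 only):
  T[1,1] 'a' = {T2}  orig:{}
  T[2,2] 'b' = {T0}  orig:{}
  T[1,2] 'ab' = {B}

Original NTs in T[1,2] deriving "ab": ["B"]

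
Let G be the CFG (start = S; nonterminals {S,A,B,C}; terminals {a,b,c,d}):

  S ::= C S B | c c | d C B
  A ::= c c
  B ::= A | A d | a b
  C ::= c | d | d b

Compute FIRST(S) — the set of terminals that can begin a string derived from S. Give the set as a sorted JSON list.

FIRST sets, iterate to fixpoint:
round 1:
  A via A→c c: +{c}
  B via B→A: +{c}
  B via B→a b: +{a}
  C via C→c: +{c}
  C via C→d: +{d}
  S via S→C S B: +{c,d}
  FIRST(S)={c,d}  FIRST(A)={c}  FIRST(B)={a,c}  FIRST(C)={c,d}
round 2: (no change)
  FIRST(S)={c,d}  FIRST(A)={c}  FIRST(B)={a,c}  FIRST(C)={c,d}

FIRST(S) = ["c", "d"]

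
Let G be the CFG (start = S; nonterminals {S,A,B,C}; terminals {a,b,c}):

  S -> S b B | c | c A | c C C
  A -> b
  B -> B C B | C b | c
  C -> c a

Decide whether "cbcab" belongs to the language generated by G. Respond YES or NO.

Convert to CNF:
  S -> S X4 | T1 A | T1 X5 | c
  A -> b
  B -> B X3 | C T0 | c
  C -> T1 T2
  T0 -> b
  T1 -> c
  T2 -> a
  X3 -> C B
  X4 -> T0 B
  X5 -> C C

Fill CYK table bottom-up:
  cell(0,0) c: {B,S,T1}  orig:{B,S}
  cell(1,1) b: {A,T0}  orig:{A}
  cell(2,2) c: {B,S,T1}  orig:{B,S}
  cell(3,3) a: {T2}  orig:{}
  cell(4,4) b: {A,T0}  orig:{A}
  cell(0,1) cb: {S}
  cell(1,2) bc: {X4}  orig:{}
  cell(2,3) ca: {C}
  cell(3,4) ab: ∅
  cell(0,2) cbc: {S}
  cell(1,3) bca: ∅
  cell(2,4) cab: {B}
  cell(0,3) cbca: ∅
  cell(1,4) bcab: {X4}  orig:{}
  cell(0,4) cbcab: {S}

S ∈ T[0,4] ⇒ YES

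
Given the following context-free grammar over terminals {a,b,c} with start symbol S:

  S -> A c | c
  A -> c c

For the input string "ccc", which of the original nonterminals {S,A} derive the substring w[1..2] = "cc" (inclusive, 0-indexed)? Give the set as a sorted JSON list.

Convert to CNF:
  S -> A T0 | c
  A -> T0 T0
  T0 -> c

Fill CYK table bottom-up — only the sub-triangle for w[1..2]:
  T[1,1] 'c' = {S,T0}  orig:{S}
  T[2,2] 'c' = {S,T0}  orig:{S}
  T[1,2] 'cc' = {A}

Original NTs in T[1,2] deriving "cc": ["A"]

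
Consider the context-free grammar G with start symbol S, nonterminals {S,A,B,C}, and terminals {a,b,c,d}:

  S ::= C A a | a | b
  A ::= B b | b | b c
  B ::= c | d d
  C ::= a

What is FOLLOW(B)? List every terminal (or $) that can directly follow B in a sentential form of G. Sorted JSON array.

FIRST iteration:
[1]
  A via A→b: +{b}
  B via B→c: +{c}
  B via B→d d: +{d}
  C via C→a: +{a}
  S via S→C A a: +{a}
  S via S→b: +{b}
  FIRST(S)={a,b}  FIRST(A)={b}  FIRST(B)={c,d}  FIRST(C)={a}
[2]
  A via A→B b: +{c,d}
  FIRST(S)={a,b}  FIRST(A)={b,c,d}  FIRST(B)={c,d}  FIRST(C)={a}
[3] — fixpoint
  FIRST(S)={a,b}  FIRST(A)={b,c,d}  FIRST(B)={c,d}  FIRST(C)={a}

FOLLOW sets:
FOLLOW(S) := {$}
round 1:
  A→B b: FOLLOW(B) ⊇ FIRST(b) = {b}; new: +{b}
  S→C A a: FOLLOW(C) ⊇ FIRST(A) = {b,c,d}; new: +{b,c,d}
  S→C A a: FOLLOW(A) ⊇ FIRST(a) = {a}; new: +{a}
  FOLLOW[S]={$}  FOLLOW[A]={a}  FOLLOW[B]={b}  FOLLOW[C]={b,c,d}
round 2: (stable)
  FOLLOW[S]={$}  FOLLOW[A]={a}  FOLLOW[B]={b}  FOLLOW[C]={b,c,d}

FOLLOW(B) = ["b"]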